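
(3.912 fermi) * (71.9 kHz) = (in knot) 5.468e-10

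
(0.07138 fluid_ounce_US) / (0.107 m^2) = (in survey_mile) 1.226e-08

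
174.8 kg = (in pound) 385.4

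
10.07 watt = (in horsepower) 0.0135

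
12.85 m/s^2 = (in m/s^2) 12.85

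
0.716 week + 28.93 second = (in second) 4.331e+05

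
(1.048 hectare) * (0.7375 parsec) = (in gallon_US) 6.3e+22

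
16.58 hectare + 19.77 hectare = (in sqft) 3.913e+06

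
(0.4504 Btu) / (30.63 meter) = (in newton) 15.51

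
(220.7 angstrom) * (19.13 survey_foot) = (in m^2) 1.287e-07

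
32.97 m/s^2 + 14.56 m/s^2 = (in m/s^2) 47.53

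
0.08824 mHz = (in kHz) 8.824e-08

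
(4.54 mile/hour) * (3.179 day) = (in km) 557.5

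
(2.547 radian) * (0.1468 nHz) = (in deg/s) 2.142e-08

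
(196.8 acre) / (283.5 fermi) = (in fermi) 2.809e+33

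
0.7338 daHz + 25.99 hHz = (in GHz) 2.606e-06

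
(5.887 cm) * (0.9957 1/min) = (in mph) 0.002185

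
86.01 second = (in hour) 0.02389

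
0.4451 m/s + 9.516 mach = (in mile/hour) 7249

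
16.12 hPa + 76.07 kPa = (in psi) 11.27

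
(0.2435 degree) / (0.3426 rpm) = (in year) 3.756e-09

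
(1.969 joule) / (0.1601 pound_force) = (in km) 0.002765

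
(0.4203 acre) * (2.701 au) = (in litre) 6.873e+17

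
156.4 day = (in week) 22.34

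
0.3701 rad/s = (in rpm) 3.534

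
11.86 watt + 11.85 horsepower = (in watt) 8848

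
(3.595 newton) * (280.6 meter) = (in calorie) 241.1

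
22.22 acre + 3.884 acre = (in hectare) 10.56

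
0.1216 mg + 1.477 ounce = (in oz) 1.477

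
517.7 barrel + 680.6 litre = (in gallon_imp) 1.825e+04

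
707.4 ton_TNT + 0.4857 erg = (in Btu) 2.805e+09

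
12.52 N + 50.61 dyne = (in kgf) 1.277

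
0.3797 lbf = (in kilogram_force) 0.1722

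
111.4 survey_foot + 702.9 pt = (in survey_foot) 112.2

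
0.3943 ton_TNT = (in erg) 1.65e+16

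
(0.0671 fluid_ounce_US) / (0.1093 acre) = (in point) 1.272e-05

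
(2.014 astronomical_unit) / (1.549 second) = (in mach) 5.712e+08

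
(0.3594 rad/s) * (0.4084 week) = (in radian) 8.877e+04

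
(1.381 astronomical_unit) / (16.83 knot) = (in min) 3.977e+08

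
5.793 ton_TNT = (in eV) 1.513e+29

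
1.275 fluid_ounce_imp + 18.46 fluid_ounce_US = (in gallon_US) 0.1538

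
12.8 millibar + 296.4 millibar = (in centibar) 30.92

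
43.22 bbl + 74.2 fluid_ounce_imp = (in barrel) 43.23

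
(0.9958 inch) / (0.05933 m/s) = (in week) 7.049e-07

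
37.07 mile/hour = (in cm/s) 1657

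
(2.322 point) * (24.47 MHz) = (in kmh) 7.216e+04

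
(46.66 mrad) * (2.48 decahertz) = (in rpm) 11.05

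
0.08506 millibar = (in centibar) 0.008506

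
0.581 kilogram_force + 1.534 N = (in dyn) 7.232e+05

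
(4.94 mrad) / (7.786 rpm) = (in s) 0.006059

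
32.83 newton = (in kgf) 3.348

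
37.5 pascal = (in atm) 0.0003701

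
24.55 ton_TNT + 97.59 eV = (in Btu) 9.736e+07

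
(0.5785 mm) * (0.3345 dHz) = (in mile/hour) 4.329e-05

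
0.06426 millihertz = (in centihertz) 0.006426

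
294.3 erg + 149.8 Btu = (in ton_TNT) 3.777e-05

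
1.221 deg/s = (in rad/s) 0.02131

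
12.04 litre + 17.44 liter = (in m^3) 0.02948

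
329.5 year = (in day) 1.203e+05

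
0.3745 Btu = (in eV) 2.466e+21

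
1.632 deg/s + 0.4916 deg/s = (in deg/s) 2.124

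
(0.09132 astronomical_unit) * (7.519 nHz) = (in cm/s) 1.027e+04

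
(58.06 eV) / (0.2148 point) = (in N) 1.228e-13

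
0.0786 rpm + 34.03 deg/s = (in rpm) 5.75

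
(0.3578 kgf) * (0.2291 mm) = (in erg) 8039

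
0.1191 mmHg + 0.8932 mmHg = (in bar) 0.00135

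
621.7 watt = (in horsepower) 0.8337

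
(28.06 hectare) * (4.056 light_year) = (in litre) 1.077e+25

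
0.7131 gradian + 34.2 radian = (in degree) 1960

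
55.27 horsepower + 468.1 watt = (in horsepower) 55.9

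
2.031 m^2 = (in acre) 0.0005019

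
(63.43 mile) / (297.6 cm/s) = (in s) 3.43e+04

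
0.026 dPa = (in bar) 2.6e-08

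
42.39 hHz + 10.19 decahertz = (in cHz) 4.341e+05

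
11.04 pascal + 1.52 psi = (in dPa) 1.049e+05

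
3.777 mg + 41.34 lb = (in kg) 18.75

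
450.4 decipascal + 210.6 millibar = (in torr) 158.3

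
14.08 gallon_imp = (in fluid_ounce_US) 2164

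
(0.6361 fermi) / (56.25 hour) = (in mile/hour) 7.027e-21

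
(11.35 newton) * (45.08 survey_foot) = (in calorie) 37.27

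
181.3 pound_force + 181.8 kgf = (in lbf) 582.1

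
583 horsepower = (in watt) 4.347e+05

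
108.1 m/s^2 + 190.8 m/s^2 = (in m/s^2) 298.9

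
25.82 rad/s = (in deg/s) 1479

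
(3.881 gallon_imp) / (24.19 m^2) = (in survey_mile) 4.532e-07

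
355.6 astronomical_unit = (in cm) 5.32e+15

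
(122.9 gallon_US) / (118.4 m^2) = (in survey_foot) 0.01289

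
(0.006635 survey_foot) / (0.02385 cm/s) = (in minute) 0.1413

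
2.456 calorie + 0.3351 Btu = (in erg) 3.638e+09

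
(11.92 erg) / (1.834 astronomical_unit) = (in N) 4.345e-18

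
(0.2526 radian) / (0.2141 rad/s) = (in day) 1.366e-05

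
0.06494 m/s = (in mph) 0.1453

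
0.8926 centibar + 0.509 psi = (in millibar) 44.02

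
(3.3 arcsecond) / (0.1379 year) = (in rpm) 3.513e-11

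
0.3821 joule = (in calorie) 0.09132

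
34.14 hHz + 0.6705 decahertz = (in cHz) 3.421e+05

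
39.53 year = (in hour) 3.463e+05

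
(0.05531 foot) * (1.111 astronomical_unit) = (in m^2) 2.802e+09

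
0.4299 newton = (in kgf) 0.04384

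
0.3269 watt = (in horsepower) 0.0004384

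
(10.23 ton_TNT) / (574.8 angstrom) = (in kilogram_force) 7.593e+16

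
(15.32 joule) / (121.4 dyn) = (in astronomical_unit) 8.436e-08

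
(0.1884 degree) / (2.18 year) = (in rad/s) 4.783e-11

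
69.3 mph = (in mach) 0.09098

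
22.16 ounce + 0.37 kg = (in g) 998.2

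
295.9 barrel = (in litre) 4.704e+04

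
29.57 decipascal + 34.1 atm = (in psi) 501.1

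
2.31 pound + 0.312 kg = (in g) 1360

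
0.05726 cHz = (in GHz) 5.726e-13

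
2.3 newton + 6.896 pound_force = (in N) 32.97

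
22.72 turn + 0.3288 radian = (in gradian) 9109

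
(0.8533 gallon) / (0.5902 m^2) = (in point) 15.51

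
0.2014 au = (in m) 3.013e+10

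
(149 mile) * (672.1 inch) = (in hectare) 409.4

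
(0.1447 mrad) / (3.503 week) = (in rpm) 6.522e-10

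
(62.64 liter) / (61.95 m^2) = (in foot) 0.003317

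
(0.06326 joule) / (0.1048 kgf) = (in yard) 0.06731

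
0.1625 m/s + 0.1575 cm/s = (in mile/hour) 0.367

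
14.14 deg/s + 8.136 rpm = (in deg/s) 62.96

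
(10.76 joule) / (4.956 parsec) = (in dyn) 7.036e-12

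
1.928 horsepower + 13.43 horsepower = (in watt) 1.145e+04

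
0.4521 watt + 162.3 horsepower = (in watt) 1.21e+05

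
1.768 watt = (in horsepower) 0.002371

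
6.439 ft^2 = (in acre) 0.0001478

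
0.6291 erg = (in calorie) 1.504e-08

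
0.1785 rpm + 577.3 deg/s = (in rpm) 96.4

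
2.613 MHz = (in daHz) 2.613e+05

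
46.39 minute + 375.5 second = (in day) 0.03656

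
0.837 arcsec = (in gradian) 0.0002583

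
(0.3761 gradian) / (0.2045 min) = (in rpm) 0.004598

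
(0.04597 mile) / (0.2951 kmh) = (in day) 0.01045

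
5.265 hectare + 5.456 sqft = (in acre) 13.01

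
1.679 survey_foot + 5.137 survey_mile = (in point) 2.344e+07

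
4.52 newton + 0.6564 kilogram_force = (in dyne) 1.096e+06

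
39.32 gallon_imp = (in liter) 178.8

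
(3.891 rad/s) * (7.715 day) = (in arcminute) 8.916e+09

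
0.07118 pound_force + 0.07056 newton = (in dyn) 3.872e+04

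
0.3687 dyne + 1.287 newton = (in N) 1.287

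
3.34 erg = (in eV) 2.085e+12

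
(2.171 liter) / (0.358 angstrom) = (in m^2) 6.064e+07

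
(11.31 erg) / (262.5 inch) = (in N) 1.696e-07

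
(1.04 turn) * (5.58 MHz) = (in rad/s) 3.646e+07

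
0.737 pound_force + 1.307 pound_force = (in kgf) 0.9271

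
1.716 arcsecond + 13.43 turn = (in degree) 4835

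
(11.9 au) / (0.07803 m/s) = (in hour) 6.337e+09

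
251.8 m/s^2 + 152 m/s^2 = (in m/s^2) 403.8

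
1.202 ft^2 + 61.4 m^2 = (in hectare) 0.006151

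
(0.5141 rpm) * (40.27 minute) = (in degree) 7453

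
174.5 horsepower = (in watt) 1.301e+05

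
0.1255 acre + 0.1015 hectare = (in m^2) 1523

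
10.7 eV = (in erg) 1.714e-11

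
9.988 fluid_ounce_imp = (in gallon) 0.07497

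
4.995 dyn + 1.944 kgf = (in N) 19.06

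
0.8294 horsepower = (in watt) 618.5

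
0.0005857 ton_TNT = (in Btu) 2323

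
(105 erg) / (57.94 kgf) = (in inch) 7.275e-07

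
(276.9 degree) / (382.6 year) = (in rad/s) 4.005e-10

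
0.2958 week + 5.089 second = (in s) 1.789e+05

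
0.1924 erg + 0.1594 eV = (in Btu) 1.824e-11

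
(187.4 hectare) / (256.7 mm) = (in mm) 7.3e+09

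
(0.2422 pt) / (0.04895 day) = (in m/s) 2.02e-08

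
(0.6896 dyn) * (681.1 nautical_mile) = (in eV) 5.429e+19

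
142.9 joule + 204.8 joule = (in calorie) 83.1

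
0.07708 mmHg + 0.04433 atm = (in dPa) 4.502e+04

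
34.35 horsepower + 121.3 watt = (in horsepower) 34.51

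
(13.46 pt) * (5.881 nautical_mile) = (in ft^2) 556.7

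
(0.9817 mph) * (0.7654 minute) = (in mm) 2.015e+04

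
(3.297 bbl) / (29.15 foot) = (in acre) 1.458e-05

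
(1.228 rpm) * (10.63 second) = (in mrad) 1367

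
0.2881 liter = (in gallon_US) 0.07611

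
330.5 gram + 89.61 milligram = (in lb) 0.7288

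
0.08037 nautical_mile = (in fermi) 1.488e+17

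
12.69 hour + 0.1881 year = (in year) 0.1895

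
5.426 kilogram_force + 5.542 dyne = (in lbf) 11.96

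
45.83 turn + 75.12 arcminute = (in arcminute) 9.9e+05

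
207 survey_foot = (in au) 4.218e-10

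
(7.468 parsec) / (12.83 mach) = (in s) 5.275e+13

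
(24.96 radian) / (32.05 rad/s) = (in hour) 0.0002163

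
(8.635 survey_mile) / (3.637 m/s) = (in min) 63.68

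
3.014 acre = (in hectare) 1.22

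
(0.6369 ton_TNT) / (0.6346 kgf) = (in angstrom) 4.282e+18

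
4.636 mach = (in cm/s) 1.579e+05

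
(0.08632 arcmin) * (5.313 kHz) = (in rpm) 1.274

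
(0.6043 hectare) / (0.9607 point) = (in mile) 1.108e+04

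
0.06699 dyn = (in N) 6.699e-07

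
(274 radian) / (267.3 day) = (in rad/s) 1.186e-05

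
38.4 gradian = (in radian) 0.6032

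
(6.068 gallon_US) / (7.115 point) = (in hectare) 0.0009151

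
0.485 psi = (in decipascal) 3.344e+04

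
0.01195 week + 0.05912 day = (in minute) 205.6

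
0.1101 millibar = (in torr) 0.08258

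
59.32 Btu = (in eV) 3.906e+23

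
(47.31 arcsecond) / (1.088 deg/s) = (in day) 1.398e-07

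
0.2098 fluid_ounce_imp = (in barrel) 3.749e-05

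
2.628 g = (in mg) 2628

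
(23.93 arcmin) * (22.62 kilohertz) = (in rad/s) 157.5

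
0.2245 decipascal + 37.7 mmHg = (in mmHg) 37.7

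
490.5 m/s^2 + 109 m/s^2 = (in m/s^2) 599.5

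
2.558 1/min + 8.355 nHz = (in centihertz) 4.263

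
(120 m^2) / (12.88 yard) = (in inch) 401.1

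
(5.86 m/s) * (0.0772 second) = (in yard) 0.4947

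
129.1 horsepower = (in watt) 9.627e+04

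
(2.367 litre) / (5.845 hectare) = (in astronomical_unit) 2.707e-19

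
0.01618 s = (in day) 1.873e-07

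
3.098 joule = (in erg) 3.098e+07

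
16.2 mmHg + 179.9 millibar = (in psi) 2.922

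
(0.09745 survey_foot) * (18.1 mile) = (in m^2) 865.2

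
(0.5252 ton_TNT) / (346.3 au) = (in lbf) 9.536e-06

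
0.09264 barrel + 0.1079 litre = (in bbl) 0.09332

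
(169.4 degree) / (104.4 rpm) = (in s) 0.2704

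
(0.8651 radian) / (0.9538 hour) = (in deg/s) 0.01444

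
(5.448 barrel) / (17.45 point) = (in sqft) 1515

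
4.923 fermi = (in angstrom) 4.923e-05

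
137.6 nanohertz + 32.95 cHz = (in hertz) 0.3295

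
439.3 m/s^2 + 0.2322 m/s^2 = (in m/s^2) 439.5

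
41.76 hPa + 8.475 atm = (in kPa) 862.9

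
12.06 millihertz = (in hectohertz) 0.0001206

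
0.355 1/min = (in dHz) 0.05917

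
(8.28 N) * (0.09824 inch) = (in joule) 0.02066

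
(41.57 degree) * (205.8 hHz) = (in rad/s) 1.493e+04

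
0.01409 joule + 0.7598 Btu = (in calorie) 191.6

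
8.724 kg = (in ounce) 307.7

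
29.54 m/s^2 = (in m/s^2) 29.54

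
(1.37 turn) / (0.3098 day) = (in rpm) 0.003071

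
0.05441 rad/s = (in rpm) 0.5196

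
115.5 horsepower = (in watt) 8.613e+04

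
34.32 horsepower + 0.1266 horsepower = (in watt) 2.569e+04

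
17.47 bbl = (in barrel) 17.47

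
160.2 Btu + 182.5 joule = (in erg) 1.692e+12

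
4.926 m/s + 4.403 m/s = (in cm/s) 932.9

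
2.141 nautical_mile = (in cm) 3.965e+05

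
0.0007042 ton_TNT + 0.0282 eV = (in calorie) 7.042e+05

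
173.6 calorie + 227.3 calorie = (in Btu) 1.59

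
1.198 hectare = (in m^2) 1.198e+04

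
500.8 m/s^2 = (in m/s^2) 500.8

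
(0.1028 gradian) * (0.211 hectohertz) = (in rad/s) 0.03407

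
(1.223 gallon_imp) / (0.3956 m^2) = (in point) 39.84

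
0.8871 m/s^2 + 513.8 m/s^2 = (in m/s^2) 514.7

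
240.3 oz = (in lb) 15.02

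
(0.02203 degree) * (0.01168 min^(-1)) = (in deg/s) 4.289e-06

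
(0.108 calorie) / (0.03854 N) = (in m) 11.72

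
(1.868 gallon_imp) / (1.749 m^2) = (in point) 13.76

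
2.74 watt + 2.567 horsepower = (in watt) 1917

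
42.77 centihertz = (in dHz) 4.277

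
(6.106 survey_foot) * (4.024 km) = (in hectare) 0.7489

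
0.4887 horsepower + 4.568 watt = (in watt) 369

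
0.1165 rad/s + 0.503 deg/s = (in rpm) 1.196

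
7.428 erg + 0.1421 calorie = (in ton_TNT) 1.421e-10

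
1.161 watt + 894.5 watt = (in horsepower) 1.201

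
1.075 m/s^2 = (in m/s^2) 1.075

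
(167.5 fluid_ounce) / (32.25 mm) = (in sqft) 1.653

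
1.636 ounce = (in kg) 0.04638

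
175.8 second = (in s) 175.8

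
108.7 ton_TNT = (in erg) 4.548e+18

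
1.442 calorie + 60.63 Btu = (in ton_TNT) 1.529e-05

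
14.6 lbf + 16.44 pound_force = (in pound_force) 31.04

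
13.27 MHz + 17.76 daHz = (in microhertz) 1.327e+13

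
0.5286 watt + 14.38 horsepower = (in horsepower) 14.38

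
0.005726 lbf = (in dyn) 2547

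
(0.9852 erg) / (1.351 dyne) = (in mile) 4.531e-06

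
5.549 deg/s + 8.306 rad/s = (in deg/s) 481.4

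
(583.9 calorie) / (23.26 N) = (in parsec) 3.404e-15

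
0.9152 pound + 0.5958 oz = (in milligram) 4.32e+05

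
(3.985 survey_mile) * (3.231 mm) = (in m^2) 20.72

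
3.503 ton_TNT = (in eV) 9.148e+28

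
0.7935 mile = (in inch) 5.028e+04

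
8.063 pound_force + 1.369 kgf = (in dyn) 4.929e+06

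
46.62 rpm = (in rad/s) 4.882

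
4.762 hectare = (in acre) 11.77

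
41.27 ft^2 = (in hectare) 0.0003834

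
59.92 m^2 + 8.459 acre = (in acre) 8.474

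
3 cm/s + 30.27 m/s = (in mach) 0.08899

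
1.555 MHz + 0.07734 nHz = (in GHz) 0.001555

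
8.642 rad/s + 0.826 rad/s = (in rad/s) 9.468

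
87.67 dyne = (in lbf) 0.0001971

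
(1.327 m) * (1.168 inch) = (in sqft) 0.4238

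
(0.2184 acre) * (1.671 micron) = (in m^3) 0.001477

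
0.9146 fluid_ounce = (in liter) 0.02705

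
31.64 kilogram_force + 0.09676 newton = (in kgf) 31.65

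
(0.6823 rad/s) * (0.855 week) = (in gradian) 2.246e+07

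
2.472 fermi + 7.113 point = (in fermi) 2.509e+12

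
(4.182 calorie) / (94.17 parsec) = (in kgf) 6.14e-19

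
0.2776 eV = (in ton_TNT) 1.063e-29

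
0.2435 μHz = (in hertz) 2.435e-07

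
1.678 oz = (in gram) 47.57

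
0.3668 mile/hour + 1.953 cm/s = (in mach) 0.0005389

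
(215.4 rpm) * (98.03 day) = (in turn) 3.041e+07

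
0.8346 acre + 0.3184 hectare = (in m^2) 6562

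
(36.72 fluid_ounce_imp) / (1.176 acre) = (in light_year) 2.317e-23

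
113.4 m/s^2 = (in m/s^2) 113.4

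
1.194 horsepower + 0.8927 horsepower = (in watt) 1556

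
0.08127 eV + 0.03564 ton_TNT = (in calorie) 3.564e+07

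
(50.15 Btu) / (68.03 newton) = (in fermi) 7.778e+17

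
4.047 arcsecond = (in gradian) 0.001249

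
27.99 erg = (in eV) 1.747e+13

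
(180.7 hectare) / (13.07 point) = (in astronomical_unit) 0.00262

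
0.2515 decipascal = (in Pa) 0.02515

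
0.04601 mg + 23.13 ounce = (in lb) 1.446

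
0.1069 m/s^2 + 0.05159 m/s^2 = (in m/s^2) 0.1585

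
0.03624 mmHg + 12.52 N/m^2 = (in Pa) 17.35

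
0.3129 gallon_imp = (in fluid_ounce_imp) 50.06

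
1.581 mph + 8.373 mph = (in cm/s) 445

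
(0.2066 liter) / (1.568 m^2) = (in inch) 0.005187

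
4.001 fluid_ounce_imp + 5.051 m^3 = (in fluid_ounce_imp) 1.778e+05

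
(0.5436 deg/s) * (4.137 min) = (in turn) 0.3748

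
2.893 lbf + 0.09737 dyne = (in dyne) 1.287e+06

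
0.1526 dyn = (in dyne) 0.1526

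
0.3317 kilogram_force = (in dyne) 3.253e+05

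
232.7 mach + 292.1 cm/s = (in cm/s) 7.924e+06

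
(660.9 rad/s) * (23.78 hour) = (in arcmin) 1.945e+11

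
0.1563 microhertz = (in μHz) 0.1563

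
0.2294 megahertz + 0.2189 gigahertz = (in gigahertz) 0.2191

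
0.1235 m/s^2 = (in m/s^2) 0.1235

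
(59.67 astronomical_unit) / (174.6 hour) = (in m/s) 1.42e+07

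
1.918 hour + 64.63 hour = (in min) 3993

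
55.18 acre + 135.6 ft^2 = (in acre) 55.18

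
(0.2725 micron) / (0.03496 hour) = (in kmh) 7.795e-09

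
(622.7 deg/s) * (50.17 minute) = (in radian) 3.272e+04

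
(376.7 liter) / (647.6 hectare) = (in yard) 6.361e-08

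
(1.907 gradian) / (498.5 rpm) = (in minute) 9.564e-06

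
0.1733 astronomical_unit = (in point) 7.349e+13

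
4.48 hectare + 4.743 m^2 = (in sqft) 4.823e+05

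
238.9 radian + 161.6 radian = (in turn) 63.74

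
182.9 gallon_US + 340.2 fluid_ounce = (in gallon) 185.6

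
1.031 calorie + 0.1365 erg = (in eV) 2.692e+19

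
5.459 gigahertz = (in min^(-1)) 3.275e+11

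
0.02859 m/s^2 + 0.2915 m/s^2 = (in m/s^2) 0.3201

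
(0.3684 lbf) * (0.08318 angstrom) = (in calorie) 3.258e-12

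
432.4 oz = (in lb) 27.02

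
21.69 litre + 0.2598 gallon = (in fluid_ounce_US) 766.7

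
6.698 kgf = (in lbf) 14.77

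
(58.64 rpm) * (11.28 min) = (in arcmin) 1.429e+07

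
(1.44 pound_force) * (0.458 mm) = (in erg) 2.934e+04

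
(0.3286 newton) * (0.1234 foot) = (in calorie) 0.002954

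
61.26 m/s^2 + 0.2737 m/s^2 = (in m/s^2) 61.53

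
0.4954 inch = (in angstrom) 1.258e+08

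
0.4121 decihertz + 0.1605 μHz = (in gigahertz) 4.121e-11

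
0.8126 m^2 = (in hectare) 8.126e-05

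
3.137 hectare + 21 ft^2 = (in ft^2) 3.377e+05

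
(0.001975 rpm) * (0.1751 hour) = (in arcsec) 2.689e+04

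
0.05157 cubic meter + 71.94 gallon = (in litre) 323.9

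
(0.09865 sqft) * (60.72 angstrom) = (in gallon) 1.47e-08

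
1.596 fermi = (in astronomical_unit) 1.067e-26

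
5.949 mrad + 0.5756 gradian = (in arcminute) 51.53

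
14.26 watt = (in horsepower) 0.01912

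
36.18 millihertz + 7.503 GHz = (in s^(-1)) 7.503e+09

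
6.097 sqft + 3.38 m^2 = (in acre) 0.0009752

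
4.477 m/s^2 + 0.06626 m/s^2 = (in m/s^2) 4.543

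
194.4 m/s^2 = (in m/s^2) 194.4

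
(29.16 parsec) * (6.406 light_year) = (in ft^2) 5.87e+35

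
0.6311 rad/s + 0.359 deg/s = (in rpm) 6.086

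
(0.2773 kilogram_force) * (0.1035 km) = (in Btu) 0.2668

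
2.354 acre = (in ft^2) 1.025e+05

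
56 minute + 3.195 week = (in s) 1.936e+06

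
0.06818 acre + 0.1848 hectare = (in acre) 0.5248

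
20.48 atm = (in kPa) 2075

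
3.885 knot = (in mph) 4.471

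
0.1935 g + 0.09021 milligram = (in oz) 0.006829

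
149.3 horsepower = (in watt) 1.113e+05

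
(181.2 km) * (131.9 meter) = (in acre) 5906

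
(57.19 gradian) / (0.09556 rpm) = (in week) 0.0001484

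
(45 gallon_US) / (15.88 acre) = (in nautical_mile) 1.431e-09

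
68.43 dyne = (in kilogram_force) 6.978e-05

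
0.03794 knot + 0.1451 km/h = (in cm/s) 5.982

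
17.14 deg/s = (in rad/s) 0.2991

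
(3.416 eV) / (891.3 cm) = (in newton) 6.141e-20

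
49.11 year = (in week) 2561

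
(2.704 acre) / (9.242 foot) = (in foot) 1.274e+04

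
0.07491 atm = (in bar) 0.0759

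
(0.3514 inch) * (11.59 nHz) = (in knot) 2.011e-10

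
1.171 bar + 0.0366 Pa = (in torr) 878.3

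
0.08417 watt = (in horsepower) 0.0001129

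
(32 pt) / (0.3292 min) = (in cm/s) 0.05715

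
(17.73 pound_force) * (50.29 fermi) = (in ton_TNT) 9.479e-22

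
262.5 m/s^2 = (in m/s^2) 262.5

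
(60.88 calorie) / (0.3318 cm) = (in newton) 7.677e+04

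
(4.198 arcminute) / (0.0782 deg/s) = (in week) 1.479e-06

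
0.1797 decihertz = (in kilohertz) 1.797e-05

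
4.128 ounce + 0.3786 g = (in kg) 0.1174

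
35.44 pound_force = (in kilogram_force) 16.08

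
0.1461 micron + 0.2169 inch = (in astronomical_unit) 3.683e-14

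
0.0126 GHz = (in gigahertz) 0.0126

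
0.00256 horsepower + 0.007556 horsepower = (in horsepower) 0.01012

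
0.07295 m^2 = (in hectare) 7.295e-06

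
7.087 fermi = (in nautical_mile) 3.827e-18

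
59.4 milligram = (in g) 0.0594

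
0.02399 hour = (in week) 0.0001428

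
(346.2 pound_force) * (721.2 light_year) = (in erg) 1.051e+29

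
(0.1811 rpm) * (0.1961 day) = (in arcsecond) 6.628e+07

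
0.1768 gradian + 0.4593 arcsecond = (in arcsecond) 573.3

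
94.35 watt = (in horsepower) 0.1265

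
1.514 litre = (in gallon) 0.4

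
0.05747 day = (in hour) 1.379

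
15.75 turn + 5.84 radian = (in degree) 6005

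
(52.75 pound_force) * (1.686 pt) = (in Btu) 0.0001323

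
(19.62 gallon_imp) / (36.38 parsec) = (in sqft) 8.553e-19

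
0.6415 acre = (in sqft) 2.794e+04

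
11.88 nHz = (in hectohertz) 1.188e-10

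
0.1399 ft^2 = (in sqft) 0.1399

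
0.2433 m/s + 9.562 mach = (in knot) 6329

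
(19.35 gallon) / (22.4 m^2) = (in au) 2.186e-14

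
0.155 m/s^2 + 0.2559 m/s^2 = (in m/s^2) 0.4109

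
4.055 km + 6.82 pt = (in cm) 4.055e+05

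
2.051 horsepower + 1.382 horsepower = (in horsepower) 3.433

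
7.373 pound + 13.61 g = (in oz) 118.4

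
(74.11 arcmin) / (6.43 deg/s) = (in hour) 5.336e-05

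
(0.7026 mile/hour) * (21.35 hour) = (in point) 6.843e+07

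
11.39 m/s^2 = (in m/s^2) 11.39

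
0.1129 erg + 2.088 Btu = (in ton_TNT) 5.265e-07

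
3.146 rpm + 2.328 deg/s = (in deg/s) 21.2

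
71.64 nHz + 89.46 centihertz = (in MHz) 8.946e-07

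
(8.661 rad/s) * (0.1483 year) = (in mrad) 4.051e+10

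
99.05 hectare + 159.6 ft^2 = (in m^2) 9.905e+05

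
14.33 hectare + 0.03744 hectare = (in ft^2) 1.546e+06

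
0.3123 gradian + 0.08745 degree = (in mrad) 6.432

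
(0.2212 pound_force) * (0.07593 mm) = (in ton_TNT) 1.786e-14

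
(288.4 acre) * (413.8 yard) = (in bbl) 2.778e+09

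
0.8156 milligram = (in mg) 0.8156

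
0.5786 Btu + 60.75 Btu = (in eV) 4.039e+23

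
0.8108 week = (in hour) 136.2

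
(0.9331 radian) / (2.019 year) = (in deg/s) 8.397e-07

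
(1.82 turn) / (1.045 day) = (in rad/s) 0.0001267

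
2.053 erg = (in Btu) 1.946e-10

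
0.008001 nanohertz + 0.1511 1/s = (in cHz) 15.11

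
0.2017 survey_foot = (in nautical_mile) 3.32e-05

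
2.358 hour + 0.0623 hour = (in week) 0.01441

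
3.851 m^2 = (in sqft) 41.45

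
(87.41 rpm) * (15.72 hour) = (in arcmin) 1.781e+09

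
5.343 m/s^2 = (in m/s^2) 5.343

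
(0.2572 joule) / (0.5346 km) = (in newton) 0.0004811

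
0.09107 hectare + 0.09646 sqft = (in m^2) 910.7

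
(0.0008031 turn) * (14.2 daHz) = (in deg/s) 41.05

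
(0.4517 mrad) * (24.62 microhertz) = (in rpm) 1.062e-07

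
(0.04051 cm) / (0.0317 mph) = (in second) 0.02859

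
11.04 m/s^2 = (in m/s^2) 11.04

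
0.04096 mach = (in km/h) 50.21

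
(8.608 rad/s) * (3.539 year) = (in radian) 9.607e+08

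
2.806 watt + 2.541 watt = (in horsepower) 0.00717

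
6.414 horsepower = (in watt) 4783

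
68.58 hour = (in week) 0.4082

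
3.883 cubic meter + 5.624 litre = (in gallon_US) 1027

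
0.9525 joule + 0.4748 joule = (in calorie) 0.3411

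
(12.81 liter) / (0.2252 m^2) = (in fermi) 5.688e+13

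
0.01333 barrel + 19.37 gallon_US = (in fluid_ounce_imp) 2655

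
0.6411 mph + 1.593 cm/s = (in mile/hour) 0.6767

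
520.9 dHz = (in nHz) 5.209e+10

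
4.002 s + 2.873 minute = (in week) 0.0002916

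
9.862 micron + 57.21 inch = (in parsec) 4.709e-17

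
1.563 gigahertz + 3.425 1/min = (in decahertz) 1.563e+08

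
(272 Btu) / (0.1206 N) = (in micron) 2.38e+12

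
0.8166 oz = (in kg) 0.02315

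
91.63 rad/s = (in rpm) 875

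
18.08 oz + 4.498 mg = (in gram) 512.6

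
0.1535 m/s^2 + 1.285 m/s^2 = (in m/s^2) 1.438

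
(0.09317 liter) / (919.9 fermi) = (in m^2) 1.013e+08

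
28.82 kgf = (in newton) 282.6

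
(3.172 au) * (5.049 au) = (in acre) 8.857e+19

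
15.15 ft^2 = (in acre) 0.0003478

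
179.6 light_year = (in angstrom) 1.699e+28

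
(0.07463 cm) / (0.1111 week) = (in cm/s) 1.111e-06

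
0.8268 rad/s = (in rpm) 7.895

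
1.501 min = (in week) 0.0001489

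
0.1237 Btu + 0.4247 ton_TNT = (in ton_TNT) 0.4247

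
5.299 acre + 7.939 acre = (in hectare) 5.357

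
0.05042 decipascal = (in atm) 4.976e-08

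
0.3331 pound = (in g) 151.1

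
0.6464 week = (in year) 0.0124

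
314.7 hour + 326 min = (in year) 0.03654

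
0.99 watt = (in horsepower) 0.001328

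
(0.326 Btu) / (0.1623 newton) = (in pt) 6.007e+06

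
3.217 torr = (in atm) 0.004233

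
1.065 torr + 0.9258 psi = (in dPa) 6.525e+04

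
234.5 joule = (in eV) 1.464e+21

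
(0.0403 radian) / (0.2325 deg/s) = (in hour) 0.002759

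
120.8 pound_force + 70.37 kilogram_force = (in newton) 1227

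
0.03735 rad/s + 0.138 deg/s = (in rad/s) 0.03976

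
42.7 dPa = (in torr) 0.03203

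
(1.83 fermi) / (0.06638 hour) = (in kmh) 2.757e-17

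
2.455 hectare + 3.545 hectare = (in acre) 14.83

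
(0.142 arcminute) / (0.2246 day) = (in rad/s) 2.129e-09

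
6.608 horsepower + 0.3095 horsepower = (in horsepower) 6.918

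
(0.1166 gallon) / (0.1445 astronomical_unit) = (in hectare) 2.042e-18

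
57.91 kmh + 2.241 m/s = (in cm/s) 1833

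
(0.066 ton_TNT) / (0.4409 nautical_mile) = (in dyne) 3.382e+10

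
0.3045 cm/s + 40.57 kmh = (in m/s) 11.27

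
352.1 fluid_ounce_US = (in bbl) 0.06549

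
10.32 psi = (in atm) 0.7022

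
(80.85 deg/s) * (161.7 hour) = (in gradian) 5.229e+07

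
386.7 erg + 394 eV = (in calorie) 9.242e-06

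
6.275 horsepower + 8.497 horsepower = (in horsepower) 14.77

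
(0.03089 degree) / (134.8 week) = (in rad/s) 6.613e-12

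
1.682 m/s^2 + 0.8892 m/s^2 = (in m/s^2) 2.571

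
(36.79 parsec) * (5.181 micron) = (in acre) 1.453e+09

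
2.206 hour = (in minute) 132.4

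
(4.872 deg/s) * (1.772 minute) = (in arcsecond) 1.865e+06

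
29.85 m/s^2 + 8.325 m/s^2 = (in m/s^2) 38.17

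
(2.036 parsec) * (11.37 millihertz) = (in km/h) 2.572e+15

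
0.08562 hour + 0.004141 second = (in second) 308.2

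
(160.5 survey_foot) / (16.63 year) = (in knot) 1.813e-07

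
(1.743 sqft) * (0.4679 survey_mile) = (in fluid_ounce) 4.123e+06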